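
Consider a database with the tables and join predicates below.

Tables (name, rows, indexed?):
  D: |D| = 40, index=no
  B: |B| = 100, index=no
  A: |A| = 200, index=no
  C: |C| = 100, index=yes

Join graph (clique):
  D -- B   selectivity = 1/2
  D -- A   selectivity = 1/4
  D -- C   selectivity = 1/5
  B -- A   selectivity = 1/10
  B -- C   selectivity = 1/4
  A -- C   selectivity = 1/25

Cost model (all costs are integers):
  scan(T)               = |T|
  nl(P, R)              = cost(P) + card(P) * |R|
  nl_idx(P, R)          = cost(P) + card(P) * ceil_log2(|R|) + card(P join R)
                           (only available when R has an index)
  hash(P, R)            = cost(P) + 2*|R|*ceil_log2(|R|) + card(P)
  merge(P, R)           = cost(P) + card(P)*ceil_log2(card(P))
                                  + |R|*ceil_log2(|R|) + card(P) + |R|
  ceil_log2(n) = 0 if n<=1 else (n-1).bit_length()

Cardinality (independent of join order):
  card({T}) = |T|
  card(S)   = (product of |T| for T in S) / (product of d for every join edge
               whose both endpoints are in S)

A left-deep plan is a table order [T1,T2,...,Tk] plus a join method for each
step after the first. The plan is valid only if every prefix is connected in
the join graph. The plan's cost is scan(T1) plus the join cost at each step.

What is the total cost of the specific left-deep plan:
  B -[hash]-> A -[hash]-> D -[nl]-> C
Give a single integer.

step 1: scan B: cost=100, card=100
step 2: join A via hash
    card(P join A) = 100*200/(10) = 2000
    cost = 100 + 2*200*8 + 100 = 3400
step 3: join D via hash
    card(P join D) = 2000*40/(2*4) = 10000
    cost = 3400 + 2*40*6 + 2000 = 5880
step 4: join C via nl
    card(P join C) = 10000*100/(5*4*25) = 2000
    cost = 5880 + 10000*100 = 1005880

1005880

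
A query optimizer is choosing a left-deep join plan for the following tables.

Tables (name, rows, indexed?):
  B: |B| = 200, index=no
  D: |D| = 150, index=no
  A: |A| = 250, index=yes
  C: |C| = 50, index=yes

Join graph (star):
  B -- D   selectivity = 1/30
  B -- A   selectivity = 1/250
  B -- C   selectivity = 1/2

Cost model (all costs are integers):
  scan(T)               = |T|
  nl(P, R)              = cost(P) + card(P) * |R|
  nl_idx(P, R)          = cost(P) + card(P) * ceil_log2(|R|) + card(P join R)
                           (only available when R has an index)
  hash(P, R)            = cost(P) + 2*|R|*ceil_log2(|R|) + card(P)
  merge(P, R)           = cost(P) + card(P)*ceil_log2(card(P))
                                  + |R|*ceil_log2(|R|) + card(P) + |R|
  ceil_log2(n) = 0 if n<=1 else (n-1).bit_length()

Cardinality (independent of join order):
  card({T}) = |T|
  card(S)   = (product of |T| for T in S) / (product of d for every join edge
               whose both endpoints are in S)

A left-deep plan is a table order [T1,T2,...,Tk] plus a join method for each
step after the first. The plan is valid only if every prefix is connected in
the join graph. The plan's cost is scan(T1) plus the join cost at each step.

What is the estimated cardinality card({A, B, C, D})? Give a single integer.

25000

Tables in S: A(250), B(200), C(50), D(150)
Edges inside S: B-D(d=30), B-A(d=250), B-C(d=2)
numerator = 250 * 200 * 50 * 150 = 375000000
denominator = 30 * 250 * 2 = 15000
card(S) = 375000000 / 15000 = 25000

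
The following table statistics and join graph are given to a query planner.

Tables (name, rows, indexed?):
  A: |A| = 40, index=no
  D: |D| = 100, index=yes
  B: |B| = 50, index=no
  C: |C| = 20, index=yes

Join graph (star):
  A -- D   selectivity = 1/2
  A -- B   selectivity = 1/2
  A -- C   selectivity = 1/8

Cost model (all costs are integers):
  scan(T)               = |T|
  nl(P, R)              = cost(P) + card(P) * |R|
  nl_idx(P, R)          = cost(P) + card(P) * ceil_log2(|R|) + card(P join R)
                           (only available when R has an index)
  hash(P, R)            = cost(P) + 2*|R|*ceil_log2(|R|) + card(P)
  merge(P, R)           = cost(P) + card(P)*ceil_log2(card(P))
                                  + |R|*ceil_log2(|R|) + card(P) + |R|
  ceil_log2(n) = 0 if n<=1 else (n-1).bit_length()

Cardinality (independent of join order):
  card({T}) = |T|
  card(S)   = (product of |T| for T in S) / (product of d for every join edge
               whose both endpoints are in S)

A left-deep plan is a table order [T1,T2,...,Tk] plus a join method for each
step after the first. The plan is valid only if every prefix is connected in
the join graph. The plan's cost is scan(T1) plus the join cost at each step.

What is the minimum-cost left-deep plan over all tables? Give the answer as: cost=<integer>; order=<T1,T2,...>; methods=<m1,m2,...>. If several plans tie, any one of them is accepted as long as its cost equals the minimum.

cost=4880; order=A,C,B,D; methods=hash,hash,hash

Selinger DP (subsets sized 1..n):
  {A}: scan cost=40, card=40
  {D}: scan cost=100, card=100
  {B}: scan cost=50, card=50
  {C}: scan cost=20, card=20
  {AD}: card=2000; try (A,hash)→680, (D,merge)→1120, (A,merge)→1180, (D,hash)→1480, (D,nl_idx)→2320, (D,nl)→4040 …(+1); best=680 via (A,hash)
  {AB}: card=1000; try (A,hash)→580, (B,merge)→670, (B,hash)→680, (A,merge)→680, (B,nl)→2040, (A,nl)→2050; best=580 via (A,hash)
  {AC}: card=100; try (C,hash)→280, (C,nl_idx)→340, (A,merge)→420, (C,merge)→440, (A,hash)→520, (A,nl)→820 …(+1); best=280 via (C,hash)
  {ABD}: card=50000; try (D,hash)→2980, (B,hash)→3280, (D,merge)→12380, (B,merge)→25030, (D,nl_idx)→57580, (D,nl)→100580 …(+1); best=2980 via (D,hash)
  {ACD}: card=5000; try (D,hash)→1780, (D,merge)→1880, (C,hash)→2880, (D,nl_idx)→5980, (D,nl)→10280, (C,nl_idx)→15680 …(+2); best=1780 via (D,hash)
  {ABC}: card=2500; try (B,hash)→980, (B,merge)→1430, (C,hash)→1780, (B,nl)→5280, (C,nl_idx)→8080, (C,merge)→11700 …(+1); best=980 via (B,hash)
  {ABCD}: card=125000; try (D,hash)→4880, (B,hash)→7380, (D,merge)→34280, (C,hash)→53180, (B,merge)→72130, (D,nl_idx)→143480 …(+5); best=4880 via (D,hash)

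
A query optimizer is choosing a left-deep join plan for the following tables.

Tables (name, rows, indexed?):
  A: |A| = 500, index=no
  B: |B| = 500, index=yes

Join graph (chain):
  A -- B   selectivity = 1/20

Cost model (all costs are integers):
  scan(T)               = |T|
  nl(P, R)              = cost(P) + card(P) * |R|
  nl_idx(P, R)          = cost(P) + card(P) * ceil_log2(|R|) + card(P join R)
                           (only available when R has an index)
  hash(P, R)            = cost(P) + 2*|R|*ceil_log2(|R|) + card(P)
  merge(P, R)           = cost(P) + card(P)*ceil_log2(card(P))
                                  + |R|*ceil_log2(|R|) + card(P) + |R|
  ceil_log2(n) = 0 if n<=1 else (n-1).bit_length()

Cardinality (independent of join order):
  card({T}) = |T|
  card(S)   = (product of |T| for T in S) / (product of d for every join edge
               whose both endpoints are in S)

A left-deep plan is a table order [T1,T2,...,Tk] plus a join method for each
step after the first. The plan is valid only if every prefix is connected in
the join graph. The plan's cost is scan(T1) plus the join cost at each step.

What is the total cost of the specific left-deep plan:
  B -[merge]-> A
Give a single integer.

10500

step 1: scan B: cost=500, card=500
step 2: join A via merge
    card(P join A) = 500*500/(20) = 12500
    cost = 500 + 500*9 + 500*9 + 500 + 500 = 10500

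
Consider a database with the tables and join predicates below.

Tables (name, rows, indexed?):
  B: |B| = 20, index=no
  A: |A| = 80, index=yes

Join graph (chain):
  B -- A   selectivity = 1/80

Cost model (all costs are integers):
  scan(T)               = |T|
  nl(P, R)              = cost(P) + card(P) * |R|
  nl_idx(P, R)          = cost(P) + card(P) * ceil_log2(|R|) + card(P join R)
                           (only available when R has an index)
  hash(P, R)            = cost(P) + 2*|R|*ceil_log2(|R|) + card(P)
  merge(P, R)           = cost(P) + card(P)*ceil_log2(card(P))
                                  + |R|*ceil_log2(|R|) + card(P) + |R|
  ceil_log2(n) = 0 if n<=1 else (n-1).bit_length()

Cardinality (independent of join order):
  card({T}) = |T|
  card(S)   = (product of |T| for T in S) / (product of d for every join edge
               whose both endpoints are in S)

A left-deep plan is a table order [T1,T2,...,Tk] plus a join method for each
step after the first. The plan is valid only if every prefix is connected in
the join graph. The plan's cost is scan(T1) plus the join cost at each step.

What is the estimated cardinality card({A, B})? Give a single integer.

20

Tables in S: A(80), B(20)
Edges inside S: B-A(d=80)
numerator = 80 * 20 = 1600
denominator = 80 = 80
card(S) = 1600 / 80 = 20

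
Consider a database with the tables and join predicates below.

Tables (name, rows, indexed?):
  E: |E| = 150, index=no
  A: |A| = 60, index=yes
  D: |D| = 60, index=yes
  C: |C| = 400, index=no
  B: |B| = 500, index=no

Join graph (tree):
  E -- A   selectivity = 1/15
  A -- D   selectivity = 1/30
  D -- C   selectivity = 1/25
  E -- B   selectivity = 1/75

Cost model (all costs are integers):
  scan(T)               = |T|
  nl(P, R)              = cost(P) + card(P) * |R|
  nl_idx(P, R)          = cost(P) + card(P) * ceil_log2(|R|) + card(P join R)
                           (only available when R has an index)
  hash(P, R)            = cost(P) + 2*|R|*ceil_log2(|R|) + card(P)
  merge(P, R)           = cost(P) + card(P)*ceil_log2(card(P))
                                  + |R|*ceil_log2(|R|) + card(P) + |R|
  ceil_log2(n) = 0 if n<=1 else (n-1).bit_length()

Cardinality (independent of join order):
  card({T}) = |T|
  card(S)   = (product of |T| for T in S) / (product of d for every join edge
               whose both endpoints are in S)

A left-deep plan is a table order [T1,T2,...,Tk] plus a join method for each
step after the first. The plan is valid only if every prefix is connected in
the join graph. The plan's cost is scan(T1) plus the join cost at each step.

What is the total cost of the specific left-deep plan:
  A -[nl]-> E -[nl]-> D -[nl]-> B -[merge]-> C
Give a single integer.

761060

step 1: scan A: cost=60, card=60
step 2: join E via nl
    card(P join E) = 60*150/(15) = 600
    cost = 60 + 60*150 = 9060
step 3: join D via nl
    card(P join D) = 600*60/(30) = 1200
    cost = 9060 + 600*60 = 45060
step 4: join B via nl
    card(P join B) = 1200*500/(75) = 8000
    cost = 45060 + 1200*500 = 645060
step 5: join C via merge
    card(P join C) = 8000*400/(25) = 128000
    cost = 645060 + 8000*13 + 400*9 + 8000 + 400 = 761060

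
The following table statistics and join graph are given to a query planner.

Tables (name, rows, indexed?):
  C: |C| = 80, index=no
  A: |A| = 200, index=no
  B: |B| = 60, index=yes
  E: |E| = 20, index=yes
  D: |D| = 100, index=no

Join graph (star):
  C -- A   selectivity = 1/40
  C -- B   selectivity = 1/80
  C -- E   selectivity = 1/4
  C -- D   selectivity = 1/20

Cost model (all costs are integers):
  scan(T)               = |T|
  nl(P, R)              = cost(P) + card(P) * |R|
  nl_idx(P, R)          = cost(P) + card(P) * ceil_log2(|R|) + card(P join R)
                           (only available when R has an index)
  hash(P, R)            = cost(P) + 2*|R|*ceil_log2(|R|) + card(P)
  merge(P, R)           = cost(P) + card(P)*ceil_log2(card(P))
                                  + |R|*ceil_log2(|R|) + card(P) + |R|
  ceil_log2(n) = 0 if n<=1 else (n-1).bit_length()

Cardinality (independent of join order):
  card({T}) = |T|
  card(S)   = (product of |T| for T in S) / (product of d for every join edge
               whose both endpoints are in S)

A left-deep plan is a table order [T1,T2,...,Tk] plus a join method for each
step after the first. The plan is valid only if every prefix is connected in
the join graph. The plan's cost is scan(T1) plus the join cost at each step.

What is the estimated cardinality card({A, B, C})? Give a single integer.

Tables in S: A(200), B(60), C(80)
Edges inside S: C-A(d=40), C-B(d=80)
numerator = 200 * 60 * 80 = 960000
denominator = 40 * 80 = 3200
card(S) = 960000 / 3200 = 300

300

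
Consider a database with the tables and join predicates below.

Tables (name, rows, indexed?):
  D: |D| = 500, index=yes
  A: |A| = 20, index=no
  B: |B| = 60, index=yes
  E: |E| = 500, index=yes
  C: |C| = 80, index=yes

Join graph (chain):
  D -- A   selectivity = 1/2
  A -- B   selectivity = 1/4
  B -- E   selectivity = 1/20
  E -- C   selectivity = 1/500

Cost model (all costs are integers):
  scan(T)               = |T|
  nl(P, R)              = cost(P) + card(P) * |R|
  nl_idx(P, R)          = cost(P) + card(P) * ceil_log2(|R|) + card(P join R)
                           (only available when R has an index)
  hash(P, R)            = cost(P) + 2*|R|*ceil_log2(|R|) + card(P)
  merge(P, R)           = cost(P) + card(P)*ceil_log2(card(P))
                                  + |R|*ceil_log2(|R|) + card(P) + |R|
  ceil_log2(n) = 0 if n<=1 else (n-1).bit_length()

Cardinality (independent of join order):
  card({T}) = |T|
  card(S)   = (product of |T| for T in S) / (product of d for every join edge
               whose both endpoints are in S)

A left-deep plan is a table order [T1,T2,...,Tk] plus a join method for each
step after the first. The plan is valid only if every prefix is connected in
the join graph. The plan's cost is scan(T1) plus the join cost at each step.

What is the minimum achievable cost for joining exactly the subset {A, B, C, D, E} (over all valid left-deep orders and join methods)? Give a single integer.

12240

Selinger DP over subsets of {A,B,C,D,E}:
  {D}: scan cost=500, card=500
  {A}: scan cost=20, card=20
  {B}: scan cost=60, card=60
  {E}: scan cost=500, card=500
  {C}: scan cost=80, card=80
  {AD}: card=5000; try (A,hash)→1200, (D,merge)→5140, (D,nl_idx)→5200, (A,merge)→5620, (D,hash)→9040, (D,nl)→10020 …(+1); best=1200 via (A,hash)
  {AB}: card=300; try (A,hash)→320, (B,nl_idx)→440, (B,merge)→560, (A,merge)→600, (B,hash)→760, (B,nl)→1220 …(+1); best=320 via (A,hash)
  {BE}: card=1500; try (B,hash)→1720, (E,nl_idx)→2100, (B,nl_idx)→5000, (E,merge)→5480, (B,merge)→5920, (E,hash)→9120 …(+2); best=1720 via (B,hash)
  {CE}: card=80; try (E,nl_idx)→880, (C,hash)→2120, (C,nl_idx)→4080, (E,merge)→5720, (C,merge)→6140, (E,hash)→9160 …(+2); best=880 via (E,nl_idx)
  {ABD}: card=75000; try (B,hash)→6920, (D,merge)→8320, (D,hash)→9620, (B,merge)→71620, (D,nl_idx)→78020, (B,nl_idx)→106200 …(+2); best=6920 via (B,hash)
  {ABE}: card=7500; try (A,hash)→3420, (E,merge)→8320, (E,hash)→9620, (E,nl_idx)→10520, (A,merge)→19840, (A,nl)→31720 …(+1); best=3420 via (A,hash)
  {BCE}: card=240; try (B,nl_idx)→1600, (B,hash)→1680, (B,merge)→1940, (C,hash)→4340, (B,nl)→5680, (C,nl_idx)→12460 …(+2); best=1600 via (B,nl_idx)
  {ABDE}: card=1875000; try (D,hash)→19920, (E,hash)→90920, (D,merge)→113420, (E,merge)→1361920, (D,nl_idx)→1945920, (E,nl_idx)→2556920 …(+2); best=19920 via (D,hash)
  {ABCE}: card=1200; try (A,hash)→2040, (A,merge)→3880, (A,nl)→6400, (C,hash)→12040, (C,nl_idx)→57120, (C,merge)→109060 …(+1); best=2040 via (A,hash)
  {ABCDE}: card=300000; try (D,hash)→12240, (D,merge)→21440, (D,nl_idx)→312840, (D,nl)→602040, (C,hash)→1896040, (C,nl_idx)→13444920 …(+2); best=12240 via (D,hash)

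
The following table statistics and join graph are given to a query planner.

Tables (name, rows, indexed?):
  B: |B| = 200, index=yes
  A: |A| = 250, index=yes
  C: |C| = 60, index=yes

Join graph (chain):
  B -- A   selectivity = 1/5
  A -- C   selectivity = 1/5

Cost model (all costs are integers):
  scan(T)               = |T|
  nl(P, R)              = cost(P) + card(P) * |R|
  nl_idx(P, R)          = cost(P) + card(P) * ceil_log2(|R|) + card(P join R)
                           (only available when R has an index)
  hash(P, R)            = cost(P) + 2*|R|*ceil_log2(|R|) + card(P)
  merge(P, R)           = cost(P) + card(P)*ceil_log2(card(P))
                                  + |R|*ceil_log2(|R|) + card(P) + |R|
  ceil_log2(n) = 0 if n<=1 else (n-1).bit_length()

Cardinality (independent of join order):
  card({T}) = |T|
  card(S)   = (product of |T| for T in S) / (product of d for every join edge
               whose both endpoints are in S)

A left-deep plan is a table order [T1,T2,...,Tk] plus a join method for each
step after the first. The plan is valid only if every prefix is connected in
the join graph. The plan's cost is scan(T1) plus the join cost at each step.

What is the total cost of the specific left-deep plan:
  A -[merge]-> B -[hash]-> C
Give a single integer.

15020

step 1: scan A: cost=250, card=250
step 2: join B via merge
    card(P join B) = 250*200/(5) = 10000
    cost = 250 + 250*8 + 200*8 + 250 + 200 = 4300
step 3: join C via hash
    card(P join C) = 10000*60/(5) = 120000
    cost = 4300 + 2*60*6 + 10000 = 15020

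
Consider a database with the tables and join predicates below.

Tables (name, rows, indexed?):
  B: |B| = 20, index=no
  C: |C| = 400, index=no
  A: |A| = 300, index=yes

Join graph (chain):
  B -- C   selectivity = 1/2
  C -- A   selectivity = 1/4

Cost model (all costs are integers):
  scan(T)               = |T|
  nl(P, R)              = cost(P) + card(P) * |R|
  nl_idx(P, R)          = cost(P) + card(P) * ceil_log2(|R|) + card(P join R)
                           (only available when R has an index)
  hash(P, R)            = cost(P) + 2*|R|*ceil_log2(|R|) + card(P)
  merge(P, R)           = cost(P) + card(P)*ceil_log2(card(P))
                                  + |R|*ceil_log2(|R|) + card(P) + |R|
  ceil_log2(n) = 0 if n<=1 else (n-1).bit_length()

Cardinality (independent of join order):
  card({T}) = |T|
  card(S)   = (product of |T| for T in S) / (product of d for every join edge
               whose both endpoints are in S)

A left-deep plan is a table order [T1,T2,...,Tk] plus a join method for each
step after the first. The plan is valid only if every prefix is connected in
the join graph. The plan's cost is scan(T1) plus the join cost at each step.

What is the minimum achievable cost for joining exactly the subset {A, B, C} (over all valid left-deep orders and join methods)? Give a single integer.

Selinger DP over subsets of {A,B,C}:
  {B}: scan cost=20, card=20
  {C}: scan cost=400, card=400
  {A}: scan cost=300, card=300
  {BC}: card=4000; try (B,hash)→1000, (C,merge)→4140, (B,merge)→4520, (C,hash)→7240, (C,nl)→8020, (B,nl)→8400; best=1000 via (B,hash)
  {AC}: card=30000; try (A,hash)→6200, (C,merge)→7300, (A,merge)→7400, (C,hash)→7800, (A,nl_idx)→34000, (C,nl)→120300 …(+1); best=6200 via (A,hash)
  {ABC}: card=300000; try (A,hash)→10400, (B,hash)→36400, (A,merge)→56000, (A,nl_idx)→337000, (B,merge)→486320, (B,nl)→606200 …(+1); best=10400 via (A,hash)

10400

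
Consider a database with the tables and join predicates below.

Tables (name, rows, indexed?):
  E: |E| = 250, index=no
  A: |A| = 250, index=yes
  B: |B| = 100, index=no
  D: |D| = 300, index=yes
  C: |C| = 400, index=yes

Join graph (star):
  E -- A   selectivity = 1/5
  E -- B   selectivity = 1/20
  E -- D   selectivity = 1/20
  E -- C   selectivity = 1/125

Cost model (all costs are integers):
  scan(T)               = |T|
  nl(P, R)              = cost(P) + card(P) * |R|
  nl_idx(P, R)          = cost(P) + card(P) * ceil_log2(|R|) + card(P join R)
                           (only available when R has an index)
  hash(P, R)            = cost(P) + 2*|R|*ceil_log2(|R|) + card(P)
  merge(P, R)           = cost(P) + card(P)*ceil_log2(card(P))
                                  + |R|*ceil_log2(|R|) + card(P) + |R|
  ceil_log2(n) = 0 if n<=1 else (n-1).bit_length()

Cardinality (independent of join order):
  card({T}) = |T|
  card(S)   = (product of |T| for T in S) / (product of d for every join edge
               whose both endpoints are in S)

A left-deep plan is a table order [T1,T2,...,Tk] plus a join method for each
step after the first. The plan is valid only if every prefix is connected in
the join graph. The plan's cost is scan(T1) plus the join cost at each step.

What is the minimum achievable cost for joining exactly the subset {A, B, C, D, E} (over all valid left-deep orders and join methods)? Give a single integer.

78900

Selinger DP over subsets of {A,B,C,D,E}:
  {E}: scan cost=250, card=250
  {A}: scan cost=250, card=250
  {B}: scan cost=100, card=100
  {D}: scan cost=300, card=300
  {C}: scan cost=400, card=400
  {AE}: card=12500; try (E,hash)→4500, (A,hash)→4500, (E,merge)→4750, (A,merge)→4750, (A,nl_idx)→14750, (E,nl)→62750 …(+1); best=4500 via (E,hash)
  {BE}: card=1250; try (B,hash)→1900, (E,merge)→3150, (B,merge)→3300, (E,hash)→4200, (E,nl)→25100, (B,nl)→25250; best=1900 via (B,hash)
  {DE}: card=3750; try (E,hash)→4600, (D,merge)→5500, (E,merge)→5550, (D,hash)→5900, (D,nl_idx)→6250, (D,nl)→75250 …(+1); best=4600 via (E,hash)
  {CE}: card=800; try (C,nl_idx)→3300, (E,hash)→4800, (C,merge)→6500, (E,merge)→6650, (C,hash)→7700, (C,nl)→100250 …(+1); best=3300 via (C,nl_idx)
  {ABE}: card=62500; try (A,hash)→7150, (B,hash)→18400, (A,merge)→19150, (A,nl_idx)→74400, (B,merge)→192800, (A,nl)→314400 …(+1); best=7150 via (A,hash)
  {ADE}: card=187500; try (A,hash)→12350, (D,hash)→22400, (A,merge)→55600, (D,merge)→195000, (A,nl_idx)→222100, (D,nl_idx)→304500 …(+2); best=12350 via (A,hash)
  {ACE}: card=40000; try (A,hash)→8100, (A,merge)→14350, (C,hash)→24200, (A,nl_idx)→49700, (C,nl_idx)→157000, (C,merge)→196000 …(+2); best=8100 via (A,hash)
  {BDE}: card=18750; try (D,hash)→8550, (B,hash)→9750, (D,merge)→19900, (D,nl_idx)→31900, (B,merge)→54150, (D,nl)→376900 …(+1); best=8550 via (D,hash)
  {BCE}: card=4000; try (B,hash)→5500, (C,hash)→10350, (B,merge)→12900, (C,nl_idx)→17150, (C,merge)→20900, (B,nl)→83300 …(+1); best=5500 via (B,hash)
  {CDE}: card=12000; try (D,hash)→9500, (D,merge)→15100, (C,hash)→15550, (D,nl_idx)→22500, (C,nl_idx)→50350, (C,merge)→57350 …(+2); best=9500 via (D,hash)
  {ABDE}: card=937500; try (A,hash)→31300, (D,hash)→75050, (B,hash)→201250, (A,merge)→310800, (D,merge)→1072650, (A,nl_idx)→1096050 …(+5); best=31300 via (A,hash)
  {ABCE}: card=200000; try (A,hash)→13500, (B,hash)→49500, (A,merge)→59750, (C,hash)→76850, (A,nl_idx)→237500, (B,merge)→688900 …(+5); best=13500 via (A,hash)
  {ACDE}: card=600000; try (A,hash)→25500, (D,hash)→53500, (A,merge)→191750, (C,hash)→207050, (D,merge)→691100, (A,nl_idx)→705500 …(+6); best=25500 via (A,hash)
  {BCDE}: card=60000; try (D,hash)→14900, (B,hash)→22900, (C,hash)→34500, (D,merge)→60500, (D,nl_idx)→101500, (B,merge)→190300 …(+5); best=14900 via (D,hash)
  {ABCDE}: card=3000000; try (A,hash)→78900, (D,hash)→218900, (B,hash)→626900, (C,hash)→976000, (A,merge)→1037150, (A,nl_idx)→3494900 …(+9); best=78900 via (A,hash)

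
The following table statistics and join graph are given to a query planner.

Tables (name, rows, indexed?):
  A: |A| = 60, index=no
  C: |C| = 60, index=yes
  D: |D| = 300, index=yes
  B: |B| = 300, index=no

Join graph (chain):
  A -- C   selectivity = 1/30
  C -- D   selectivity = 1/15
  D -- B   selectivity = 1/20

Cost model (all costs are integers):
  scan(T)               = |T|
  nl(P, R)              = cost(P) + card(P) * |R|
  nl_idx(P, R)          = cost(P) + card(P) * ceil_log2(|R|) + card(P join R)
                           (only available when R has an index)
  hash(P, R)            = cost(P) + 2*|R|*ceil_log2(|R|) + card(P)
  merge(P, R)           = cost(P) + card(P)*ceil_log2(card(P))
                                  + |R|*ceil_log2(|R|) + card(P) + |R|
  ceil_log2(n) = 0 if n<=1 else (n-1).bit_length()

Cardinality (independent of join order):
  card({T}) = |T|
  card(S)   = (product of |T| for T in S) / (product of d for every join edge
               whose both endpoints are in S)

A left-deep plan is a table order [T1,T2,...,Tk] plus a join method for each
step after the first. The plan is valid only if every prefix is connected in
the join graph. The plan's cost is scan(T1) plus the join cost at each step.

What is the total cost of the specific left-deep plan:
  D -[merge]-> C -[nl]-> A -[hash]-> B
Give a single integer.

step 1: scan D: cost=300, card=300
step 2: join C via merge
    card(P join C) = 300*60/(15) = 1200
    cost = 300 + 300*9 + 60*6 + 300 + 60 = 3720
step 3: join A via nl
    card(P join A) = 1200*60/(30) = 2400
    cost = 3720 + 1200*60 = 75720
step 4: join B via hash
    card(P join B) = 2400*300/(20) = 36000
    cost = 75720 + 2*300*9 + 2400 = 83520

83520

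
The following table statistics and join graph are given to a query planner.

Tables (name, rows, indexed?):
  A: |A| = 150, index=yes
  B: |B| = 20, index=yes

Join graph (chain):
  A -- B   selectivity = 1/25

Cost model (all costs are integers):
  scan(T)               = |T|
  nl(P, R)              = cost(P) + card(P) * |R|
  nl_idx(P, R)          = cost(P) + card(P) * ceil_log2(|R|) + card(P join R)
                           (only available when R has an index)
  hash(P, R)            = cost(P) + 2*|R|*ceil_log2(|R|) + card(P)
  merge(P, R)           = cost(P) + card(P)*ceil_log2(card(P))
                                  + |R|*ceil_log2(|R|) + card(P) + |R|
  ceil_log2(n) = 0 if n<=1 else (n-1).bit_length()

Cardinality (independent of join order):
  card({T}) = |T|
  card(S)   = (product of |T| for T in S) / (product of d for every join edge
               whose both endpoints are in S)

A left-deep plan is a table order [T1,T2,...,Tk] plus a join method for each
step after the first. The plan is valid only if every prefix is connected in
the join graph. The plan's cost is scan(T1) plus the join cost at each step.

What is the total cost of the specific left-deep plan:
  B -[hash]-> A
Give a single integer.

2440

step 1: scan B: cost=20, card=20
step 2: join A via hash
    card(P join A) = 20*150/(25) = 120
    cost = 20 + 2*150*8 + 20 = 2440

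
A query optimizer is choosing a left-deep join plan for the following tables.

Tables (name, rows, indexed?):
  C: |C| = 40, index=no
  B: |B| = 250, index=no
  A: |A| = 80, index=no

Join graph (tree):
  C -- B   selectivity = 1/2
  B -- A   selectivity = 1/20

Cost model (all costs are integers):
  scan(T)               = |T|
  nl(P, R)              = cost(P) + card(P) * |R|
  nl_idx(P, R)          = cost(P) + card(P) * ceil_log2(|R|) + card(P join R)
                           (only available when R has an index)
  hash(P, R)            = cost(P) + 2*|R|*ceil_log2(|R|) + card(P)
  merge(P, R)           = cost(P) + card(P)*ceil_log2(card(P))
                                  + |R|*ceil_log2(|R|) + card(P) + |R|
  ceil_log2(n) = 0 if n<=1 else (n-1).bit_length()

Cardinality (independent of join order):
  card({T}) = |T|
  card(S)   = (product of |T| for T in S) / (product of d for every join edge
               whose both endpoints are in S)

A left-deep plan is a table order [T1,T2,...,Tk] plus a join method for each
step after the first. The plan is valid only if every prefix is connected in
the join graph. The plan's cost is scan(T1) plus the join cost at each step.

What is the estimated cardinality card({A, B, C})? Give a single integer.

20000

Tables in S: A(80), B(250), C(40)
Edges inside S: C-B(d=2), B-A(d=20)
numerator = 80 * 250 * 40 = 800000
denominator = 2 * 20 = 40
card(S) = 800000 / 40 = 20000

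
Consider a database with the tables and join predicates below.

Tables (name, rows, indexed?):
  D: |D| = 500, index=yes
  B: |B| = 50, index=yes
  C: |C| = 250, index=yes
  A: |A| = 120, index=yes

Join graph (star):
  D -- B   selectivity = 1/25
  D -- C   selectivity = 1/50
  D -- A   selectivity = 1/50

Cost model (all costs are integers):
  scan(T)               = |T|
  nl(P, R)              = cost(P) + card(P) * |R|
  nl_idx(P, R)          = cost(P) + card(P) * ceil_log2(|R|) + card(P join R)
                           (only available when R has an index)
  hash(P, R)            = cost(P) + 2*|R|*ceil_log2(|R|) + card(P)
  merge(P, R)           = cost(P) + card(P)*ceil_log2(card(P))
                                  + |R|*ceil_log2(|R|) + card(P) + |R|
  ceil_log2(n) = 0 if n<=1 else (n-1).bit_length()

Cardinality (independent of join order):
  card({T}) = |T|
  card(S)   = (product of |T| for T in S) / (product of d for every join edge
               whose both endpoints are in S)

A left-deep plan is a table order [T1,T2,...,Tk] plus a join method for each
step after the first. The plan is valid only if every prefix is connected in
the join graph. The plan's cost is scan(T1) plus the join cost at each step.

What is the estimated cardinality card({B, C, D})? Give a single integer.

5000

Tables in S: B(50), C(250), D(500)
Edges inside S: D-B(d=25), D-C(d=50)
numerator = 50 * 250 * 500 = 6250000
denominator = 25 * 50 = 1250
card(S) = 6250000 / 1250 = 5000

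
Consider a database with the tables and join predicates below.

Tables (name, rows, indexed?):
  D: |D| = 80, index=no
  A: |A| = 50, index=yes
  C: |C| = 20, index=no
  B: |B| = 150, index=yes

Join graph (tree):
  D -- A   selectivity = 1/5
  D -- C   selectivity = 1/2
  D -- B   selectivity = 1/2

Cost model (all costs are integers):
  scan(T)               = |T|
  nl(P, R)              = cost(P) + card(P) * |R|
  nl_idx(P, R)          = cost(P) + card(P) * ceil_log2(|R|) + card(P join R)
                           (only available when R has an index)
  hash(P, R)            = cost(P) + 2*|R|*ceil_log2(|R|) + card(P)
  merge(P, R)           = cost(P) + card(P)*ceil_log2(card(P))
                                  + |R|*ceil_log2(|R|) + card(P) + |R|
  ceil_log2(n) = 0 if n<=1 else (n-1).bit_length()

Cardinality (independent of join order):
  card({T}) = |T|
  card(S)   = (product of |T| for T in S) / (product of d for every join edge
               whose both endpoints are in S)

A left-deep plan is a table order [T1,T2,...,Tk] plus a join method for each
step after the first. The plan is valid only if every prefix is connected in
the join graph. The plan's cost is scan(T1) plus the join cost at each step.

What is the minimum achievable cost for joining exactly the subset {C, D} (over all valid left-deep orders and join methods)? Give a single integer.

360

Selinger DP over subsets of {C,D}:
  {D}: scan cost=80, card=80
  {C}: scan cost=20, card=20
  {CD}: card=800; try (C,hash)→360, (D,merge)→780, (C,merge)→840, (D,hash)→1160, (D,nl)→1620, (C,nl)→1680; best=360 via (C,hash)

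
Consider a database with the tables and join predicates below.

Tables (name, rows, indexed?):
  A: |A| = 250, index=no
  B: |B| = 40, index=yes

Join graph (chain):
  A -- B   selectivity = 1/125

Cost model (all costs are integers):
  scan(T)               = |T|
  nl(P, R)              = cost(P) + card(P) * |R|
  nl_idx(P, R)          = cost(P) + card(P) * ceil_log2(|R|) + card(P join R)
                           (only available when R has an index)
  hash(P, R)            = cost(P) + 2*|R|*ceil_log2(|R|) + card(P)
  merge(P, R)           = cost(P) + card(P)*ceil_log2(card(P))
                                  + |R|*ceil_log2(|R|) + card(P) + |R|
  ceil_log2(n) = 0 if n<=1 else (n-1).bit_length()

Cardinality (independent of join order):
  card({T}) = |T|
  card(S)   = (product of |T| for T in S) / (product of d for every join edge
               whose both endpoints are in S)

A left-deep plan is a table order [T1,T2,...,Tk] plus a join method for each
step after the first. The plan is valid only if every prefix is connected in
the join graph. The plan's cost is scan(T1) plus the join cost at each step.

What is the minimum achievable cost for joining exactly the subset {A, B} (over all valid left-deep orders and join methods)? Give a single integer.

980

Selinger DP over subsets of {A,B}:
  {A}: scan cost=250, card=250
  {B}: scan cost=40, card=40
  {AB}: card=80; try (B,hash)→980, (B,nl_idx)→1830, (A,merge)→2570, (B,merge)→2780, (A,hash)→4080, (A,nl)→10040 …(+1); best=980 via (B,hash)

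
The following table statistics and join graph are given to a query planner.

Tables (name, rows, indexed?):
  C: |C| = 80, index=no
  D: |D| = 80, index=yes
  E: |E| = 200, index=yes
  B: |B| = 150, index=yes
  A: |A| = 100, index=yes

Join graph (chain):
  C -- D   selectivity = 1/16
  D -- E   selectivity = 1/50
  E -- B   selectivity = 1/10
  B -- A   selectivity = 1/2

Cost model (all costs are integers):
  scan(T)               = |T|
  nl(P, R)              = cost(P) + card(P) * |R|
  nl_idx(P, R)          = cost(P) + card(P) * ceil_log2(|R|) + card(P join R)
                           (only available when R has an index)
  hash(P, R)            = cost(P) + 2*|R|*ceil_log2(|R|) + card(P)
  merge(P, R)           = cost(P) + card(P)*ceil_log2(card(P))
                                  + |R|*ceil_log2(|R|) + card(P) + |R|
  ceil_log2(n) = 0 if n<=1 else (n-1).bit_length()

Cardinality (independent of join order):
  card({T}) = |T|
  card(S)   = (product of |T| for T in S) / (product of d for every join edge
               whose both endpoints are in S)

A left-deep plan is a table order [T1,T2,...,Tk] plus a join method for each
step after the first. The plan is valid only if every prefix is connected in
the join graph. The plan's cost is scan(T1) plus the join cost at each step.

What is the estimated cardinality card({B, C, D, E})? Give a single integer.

Tables in S: B(150), C(80), D(80), E(200)
Edges inside S: C-D(d=16), D-E(d=50), E-B(d=10)
numerator = 150 * 80 * 80 * 200 = 192000000
denominator = 16 * 50 * 10 = 8000
card(S) = 192000000 / 8000 = 24000

24000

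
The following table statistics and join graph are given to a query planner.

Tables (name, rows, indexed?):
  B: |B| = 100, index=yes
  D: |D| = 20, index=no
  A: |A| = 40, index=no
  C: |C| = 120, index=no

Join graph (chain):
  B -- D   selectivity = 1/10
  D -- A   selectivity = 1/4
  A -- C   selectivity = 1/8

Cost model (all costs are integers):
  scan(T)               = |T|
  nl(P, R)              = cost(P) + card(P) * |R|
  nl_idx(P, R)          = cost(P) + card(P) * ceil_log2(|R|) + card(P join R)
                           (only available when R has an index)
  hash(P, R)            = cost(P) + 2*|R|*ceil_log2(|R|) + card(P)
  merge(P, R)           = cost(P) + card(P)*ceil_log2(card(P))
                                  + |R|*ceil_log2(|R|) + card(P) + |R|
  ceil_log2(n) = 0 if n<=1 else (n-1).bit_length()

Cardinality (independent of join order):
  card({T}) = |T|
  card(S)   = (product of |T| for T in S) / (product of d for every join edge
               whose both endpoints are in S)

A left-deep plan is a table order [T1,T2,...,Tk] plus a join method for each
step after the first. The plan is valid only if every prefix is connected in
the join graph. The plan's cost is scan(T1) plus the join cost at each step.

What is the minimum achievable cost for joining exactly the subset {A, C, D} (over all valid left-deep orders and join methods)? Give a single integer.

1520

Selinger DP over subsets of {A,C,D}:
  {D}: scan cost=20, card=20
  {A}: scan cost=40, card=40
  {C}: scan cost=120, card=120
  {AD}: card=200; try (D,hash)→280, (A,merge)→420, (D,merge)→440, (A,hash)→520, (A,nl)→820, (D,nl)→840; best=280 via (D,hash)
  {AC}: card=600; try (A,hash)→720, (C,merge)→1280, (A,merge)→1360, (C,hash)→1760, (C,nl)→4840, (A,nl)→4920; best=720 via (A,hash)
  {ACD}: card=3000; try (D,hash)→1520, (C,hash)→2160, (C,merge)→3040, (D,merge)→7440, (D,nl)→12720, (C,nl)→24280; best=1520 via (D,hash)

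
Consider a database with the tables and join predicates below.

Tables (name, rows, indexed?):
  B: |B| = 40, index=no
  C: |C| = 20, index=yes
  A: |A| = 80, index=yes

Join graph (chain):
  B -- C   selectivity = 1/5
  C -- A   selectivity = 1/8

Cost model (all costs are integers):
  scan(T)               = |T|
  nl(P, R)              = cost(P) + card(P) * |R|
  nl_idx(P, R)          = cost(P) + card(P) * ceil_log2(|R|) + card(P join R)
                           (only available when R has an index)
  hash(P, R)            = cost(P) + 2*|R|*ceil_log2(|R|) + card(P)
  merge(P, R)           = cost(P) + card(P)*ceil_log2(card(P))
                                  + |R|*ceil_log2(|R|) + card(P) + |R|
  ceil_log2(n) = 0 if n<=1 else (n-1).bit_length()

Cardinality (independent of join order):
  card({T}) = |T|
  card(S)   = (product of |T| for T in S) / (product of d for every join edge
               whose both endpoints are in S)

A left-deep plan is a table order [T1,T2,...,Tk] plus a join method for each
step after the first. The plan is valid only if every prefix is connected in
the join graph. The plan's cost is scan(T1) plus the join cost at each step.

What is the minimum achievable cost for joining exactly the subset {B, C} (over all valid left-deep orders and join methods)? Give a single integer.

Selinger DP over subsets of {B,C}:
  {B}: scan cost=40, card=40
  {C}: scan cost=20, card=20
  {BC}: card=160; try (C,hash)→280, (C,nl_idx)→400, (B,merge)→420, (C,merge)→440, (B,hash)→520, (B,nl)→820 …(+1); best=280 via (C,hash)

280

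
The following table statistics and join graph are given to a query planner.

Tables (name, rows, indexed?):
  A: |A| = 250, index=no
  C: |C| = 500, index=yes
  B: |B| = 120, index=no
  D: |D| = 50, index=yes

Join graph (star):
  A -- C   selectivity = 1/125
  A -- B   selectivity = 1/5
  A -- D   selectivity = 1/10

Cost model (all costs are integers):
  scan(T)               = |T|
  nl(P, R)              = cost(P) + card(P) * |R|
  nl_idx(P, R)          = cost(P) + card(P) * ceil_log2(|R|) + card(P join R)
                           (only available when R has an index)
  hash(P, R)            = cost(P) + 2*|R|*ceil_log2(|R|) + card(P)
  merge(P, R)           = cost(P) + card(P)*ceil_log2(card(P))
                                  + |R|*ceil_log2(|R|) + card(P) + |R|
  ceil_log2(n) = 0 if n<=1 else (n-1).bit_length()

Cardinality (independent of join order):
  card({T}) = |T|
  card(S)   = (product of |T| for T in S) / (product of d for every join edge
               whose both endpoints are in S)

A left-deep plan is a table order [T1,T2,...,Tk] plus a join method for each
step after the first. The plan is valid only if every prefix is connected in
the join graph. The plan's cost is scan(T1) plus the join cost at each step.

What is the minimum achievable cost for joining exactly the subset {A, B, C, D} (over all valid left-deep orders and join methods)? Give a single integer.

11780

Selinger DP over subsets of {A,B,C,D}:
  {A}: scan cost=250, card=250
  {C}: scan cost=500, card=500
  {B}: scan cost=120, card=120
  {D}: scan cost=50, card=50
  {AC}: card=1000; try (C,nl_idx)→3500, (A,hash)→5000, (C,merge)→7500, (A,merge)→7750, (C,hash)→9500, (C,nl)→125250 …(+1); best=3500 via (C,nl_idx)
  {AB}: card=6000; try (B,hash)→2180, (A,merge)→3330, (B,merge)→3460, (A,hash)→4240, (A,nl)→30120, (B,nl)→30250; best=2180 via (B,hash)
  {AD}: card=1250; try (D,hash)→1100, (A,merge)→2650, (D,merge)→2850, (D,nl_idx)→3000, (A,hash)→4100, (A,nl)→12550 …(+1); best=1100 via (D,hash)
  {ABC}: card=24000; try (B,hash)→6180, (B,merge)→15460, (C,hash)→17180, (C,nl_idx)→80180, (C,merge)→91180, (B,nl)→123500 …(+1); best=6180 via (B,hash)
  {ACD}: card=5000; try (D,hash)→5100, (C,hash)→11350, (D,nl_idx)→14500, (D,merge)→14850, (C,nl_idx)→17350, (C,merge)→21100 …(+2); best=5100 via (D,hash)
  {ABD}: card=30000; try (B,hash)→4030, (D,hash)→8780, (B,merge)→17060, (D,nl_idx)→68180, (D,merge)→86530, (B,nl)→151100 …(+1); best=4030 via (B,hash)
  {ABCD}: card=120000; try (B,hash)→11780, (D,hash)→30780, (C,hash)→43030, (B,merge)→76060, (D,nl_idx)→270180, (D,merge)→390530 …(+5); best=11780 via (B,hash)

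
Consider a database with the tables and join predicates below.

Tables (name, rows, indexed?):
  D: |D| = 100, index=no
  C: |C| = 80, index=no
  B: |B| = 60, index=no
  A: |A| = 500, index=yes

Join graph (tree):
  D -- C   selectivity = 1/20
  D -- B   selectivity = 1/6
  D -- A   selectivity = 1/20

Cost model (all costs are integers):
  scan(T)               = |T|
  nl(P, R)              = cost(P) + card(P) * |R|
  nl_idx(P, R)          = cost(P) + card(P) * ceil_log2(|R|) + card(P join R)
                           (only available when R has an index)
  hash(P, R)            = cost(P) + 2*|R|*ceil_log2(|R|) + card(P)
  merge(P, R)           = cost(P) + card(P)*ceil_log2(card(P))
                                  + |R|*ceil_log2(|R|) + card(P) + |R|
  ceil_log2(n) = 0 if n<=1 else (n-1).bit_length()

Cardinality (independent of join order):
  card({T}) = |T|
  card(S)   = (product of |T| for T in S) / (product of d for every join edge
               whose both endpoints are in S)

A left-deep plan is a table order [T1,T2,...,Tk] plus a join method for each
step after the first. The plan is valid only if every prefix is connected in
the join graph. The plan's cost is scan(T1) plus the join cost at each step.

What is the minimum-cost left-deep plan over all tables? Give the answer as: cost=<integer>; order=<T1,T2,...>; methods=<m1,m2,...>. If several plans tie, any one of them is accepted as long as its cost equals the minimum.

Selinger DP (subsets sized 1..n):
  {D}: scan cost=100, card=100
  {C}: scan cost=80, card=80
  {B}: scan cost=60, card=60
  {A}: scan cost=500, card=500
  {CD}: card=400; try (C,hash)→1320, (D,merge)→1520, (C,merge)→1540, (D,hash)→1560, (D,nl)→8080, (C,nl)→8100; best=1320 via (C,hash)
  {BD}: card=1000; try (B,hash)→920, (D,merge)→1280, (B,merge)→1320, (D,hash)→1520, (D,nl)→6060, (B,nl)→6100; best=920 via (B,hash)
  {AD}: card=2500; try (D,hash)→2400, (A,nl_idx)→3500, (A,merge)→5900, (D,merge)→6300, (A,hash)→9200, (A,nl)→50100 …(+1); best=2400 via (D,hash)
  {BCD}: card=4000; try (B,hash)→2440, (C,hash)→3040, (B,merge)→5740, (C,merge)→12560, (B,nl)→25320, (C,nl)→80920; best=2440 via (B,hash)
  {ACD}: card=10000; try (C,hash)→6020, (A,merge)→10320, (A,hash)→10720, (A,nl_idx)→14920, (C,merge)→35540, (A,nl)→201320 …(+1); best=6020 via (C,hash)
  {ABD}: card=25000; try (B,hash)→5620, (A,hash)→10920, (A,merge)→16920, (A,nl_idx)→34920, (B,merge)→35320, (B,nl)→152400 …(+1); best=5620 via (B,hash)
  {ABCD}: card=100000; try (A,hash)→15440, (B,hash)→16740, (C,hash)→31740, (A,merge)→59440, (A,nl_idx)→138440, (B,merge)→156440 …(+4); best=15440 via (A,hash)

cost=15440; order=D,C,B,A; methods=hash,hash,hash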